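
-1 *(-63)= 63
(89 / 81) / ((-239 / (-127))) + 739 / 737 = 22636612 / 14267583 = 1.59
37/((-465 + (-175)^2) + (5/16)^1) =592/482565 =0.00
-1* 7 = -7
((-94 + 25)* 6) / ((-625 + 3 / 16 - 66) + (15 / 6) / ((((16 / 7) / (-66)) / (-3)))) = 1656 / 1897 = 0.87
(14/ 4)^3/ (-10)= -343/ 80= -4.29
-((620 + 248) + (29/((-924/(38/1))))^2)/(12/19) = -3525886867/2561328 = -1376.59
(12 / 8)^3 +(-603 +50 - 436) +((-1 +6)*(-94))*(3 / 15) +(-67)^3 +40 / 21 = -50709241 / 168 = -301840.72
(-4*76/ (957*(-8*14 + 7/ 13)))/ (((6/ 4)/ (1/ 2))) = 3952/ 4160079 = 0.00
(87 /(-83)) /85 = -87 /7055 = -0.01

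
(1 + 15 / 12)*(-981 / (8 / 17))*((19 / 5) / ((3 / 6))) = -2851767 / 80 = -35647.09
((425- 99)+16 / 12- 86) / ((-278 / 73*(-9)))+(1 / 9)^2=79417 / 11259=7.05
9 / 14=0.64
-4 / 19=-0.21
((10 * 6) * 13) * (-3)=-2340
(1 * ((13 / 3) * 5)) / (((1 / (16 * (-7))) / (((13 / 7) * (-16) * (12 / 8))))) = 108160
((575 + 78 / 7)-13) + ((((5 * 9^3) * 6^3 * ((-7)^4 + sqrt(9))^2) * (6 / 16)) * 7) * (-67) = -5601732433457348 / 7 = -800247490493906.86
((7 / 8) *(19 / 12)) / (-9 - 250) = -19 / 3552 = -0.01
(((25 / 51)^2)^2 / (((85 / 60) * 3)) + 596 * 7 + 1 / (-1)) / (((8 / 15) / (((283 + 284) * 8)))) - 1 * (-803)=50369815474906 / 1419857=35475273.55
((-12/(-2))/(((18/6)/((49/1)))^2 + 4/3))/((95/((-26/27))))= -124852/2744835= -0.05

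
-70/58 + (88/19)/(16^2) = -20961/17632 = -1.19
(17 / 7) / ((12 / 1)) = 17 / 84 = 0.20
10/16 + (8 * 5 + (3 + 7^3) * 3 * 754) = 782692.62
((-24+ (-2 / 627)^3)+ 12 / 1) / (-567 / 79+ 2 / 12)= 467348611432 / 273030842403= 1.71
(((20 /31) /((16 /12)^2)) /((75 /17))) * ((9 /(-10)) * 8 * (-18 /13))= 8262 /10075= 0.82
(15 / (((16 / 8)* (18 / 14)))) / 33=35 / 198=0.18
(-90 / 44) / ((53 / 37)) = -1665 / 1166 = -1.43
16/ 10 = 1.60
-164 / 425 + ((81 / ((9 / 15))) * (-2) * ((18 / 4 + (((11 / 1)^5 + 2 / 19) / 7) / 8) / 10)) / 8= -35169505493 / 3617600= -9721.78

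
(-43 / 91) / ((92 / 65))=-215 / 644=-0.33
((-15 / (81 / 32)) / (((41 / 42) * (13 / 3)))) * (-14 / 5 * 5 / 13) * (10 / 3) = 313600 / 62361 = 5.03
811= 811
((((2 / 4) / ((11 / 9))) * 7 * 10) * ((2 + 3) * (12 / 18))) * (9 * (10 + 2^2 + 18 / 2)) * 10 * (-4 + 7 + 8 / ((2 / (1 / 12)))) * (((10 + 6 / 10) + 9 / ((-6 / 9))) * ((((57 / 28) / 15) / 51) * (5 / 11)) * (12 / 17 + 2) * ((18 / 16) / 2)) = -983741625 / 279752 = -3516.48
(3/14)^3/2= 27/5488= 0.00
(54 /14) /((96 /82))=369 /112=3.29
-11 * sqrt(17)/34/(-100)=11 * sqrt(17)/3400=0.01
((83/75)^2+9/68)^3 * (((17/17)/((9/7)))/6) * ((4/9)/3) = 979024134360366731/20398200257812500000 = 0.05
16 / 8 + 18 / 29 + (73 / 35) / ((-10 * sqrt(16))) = 104283 / 40600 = 2.57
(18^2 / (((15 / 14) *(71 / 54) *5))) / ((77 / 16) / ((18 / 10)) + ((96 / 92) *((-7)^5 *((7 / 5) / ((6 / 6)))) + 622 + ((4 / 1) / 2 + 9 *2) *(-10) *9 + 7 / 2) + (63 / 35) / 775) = -41914817280 / 23440669288357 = -0.00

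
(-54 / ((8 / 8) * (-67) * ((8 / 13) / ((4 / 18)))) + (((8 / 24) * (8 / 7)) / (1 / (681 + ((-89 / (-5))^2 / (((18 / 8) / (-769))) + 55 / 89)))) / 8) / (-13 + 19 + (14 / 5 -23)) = 288731522221 / 800174970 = 360.84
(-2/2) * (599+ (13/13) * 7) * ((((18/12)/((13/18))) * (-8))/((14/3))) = 196344/91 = 2157.63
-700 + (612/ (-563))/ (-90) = -1970466/ 2815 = -699.99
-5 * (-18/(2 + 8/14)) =35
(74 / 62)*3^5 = 8991 / 31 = 290.03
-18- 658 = -676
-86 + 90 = 4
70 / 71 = 0.99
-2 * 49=-98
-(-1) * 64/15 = 64/15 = 4.27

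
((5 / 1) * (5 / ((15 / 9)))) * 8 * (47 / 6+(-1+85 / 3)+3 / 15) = 4244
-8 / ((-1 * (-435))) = -8 / 435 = -0.02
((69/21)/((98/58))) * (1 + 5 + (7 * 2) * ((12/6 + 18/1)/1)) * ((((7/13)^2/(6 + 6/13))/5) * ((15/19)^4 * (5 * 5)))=48.47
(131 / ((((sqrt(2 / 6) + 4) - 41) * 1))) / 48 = -0.07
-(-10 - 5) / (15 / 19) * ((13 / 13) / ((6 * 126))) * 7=19 / 108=0.18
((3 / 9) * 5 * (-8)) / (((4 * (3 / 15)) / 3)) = -50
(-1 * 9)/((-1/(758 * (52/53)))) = 354744/53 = 6693.28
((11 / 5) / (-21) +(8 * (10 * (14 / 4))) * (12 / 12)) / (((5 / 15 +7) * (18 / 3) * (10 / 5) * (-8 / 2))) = -29389 / 36960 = -0.80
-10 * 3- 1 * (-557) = 527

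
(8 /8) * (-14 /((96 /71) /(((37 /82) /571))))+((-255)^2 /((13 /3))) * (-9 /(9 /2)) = -876845197457 /29216928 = -30011.55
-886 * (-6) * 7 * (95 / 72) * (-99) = -9721635 / 2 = -4860817.50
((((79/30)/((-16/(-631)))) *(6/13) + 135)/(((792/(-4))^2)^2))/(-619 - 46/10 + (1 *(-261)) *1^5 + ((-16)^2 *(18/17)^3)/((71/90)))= -0.00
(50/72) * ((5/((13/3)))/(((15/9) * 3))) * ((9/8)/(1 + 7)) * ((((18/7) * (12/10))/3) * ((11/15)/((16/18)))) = 891/46592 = 0.02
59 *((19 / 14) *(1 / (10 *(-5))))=-1121 / 700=-1.60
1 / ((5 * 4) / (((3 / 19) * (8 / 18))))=1 / 285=0.00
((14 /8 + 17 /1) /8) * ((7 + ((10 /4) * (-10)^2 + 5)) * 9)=88425 /16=5526.56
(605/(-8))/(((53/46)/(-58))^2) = -538315690/2809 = -191639.62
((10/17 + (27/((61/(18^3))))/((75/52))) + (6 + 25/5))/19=46699817/492575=94.81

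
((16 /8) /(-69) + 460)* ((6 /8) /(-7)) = -2267 /46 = -49.28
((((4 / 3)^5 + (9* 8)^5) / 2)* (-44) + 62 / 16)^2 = 6847985765850680264463376489 / 3779136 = 1812050628993156177619.27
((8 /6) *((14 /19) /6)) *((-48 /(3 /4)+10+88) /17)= 56 /171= 0.33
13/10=1.30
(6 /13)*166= 996 /13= 76.62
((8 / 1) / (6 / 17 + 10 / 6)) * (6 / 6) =408 / 103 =3.96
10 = 10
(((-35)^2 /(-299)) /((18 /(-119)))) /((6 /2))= 145775 /16146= 9.03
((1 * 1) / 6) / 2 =1 / 12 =0.08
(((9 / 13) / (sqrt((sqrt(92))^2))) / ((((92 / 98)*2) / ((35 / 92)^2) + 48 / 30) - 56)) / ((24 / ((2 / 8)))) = -180075*sqrt(23) / 47584955392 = -0.00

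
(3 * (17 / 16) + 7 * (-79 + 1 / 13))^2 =13052834001 / 43264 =301701.97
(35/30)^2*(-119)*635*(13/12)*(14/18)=-336944335/3888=-86662.64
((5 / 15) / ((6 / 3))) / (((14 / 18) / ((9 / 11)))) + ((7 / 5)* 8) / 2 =4447 / 770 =5.78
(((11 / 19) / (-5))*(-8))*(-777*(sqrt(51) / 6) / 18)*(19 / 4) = -2849*sqrt(51) / 90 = -226.07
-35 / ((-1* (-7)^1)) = -5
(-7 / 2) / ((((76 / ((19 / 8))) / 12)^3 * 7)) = -27 / 1024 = -0.03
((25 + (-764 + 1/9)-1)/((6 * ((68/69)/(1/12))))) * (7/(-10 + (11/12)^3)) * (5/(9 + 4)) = 10720990/3524729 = 3.04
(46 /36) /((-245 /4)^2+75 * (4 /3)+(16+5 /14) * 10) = 1288 /4047255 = 0.00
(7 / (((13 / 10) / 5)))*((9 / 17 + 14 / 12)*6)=60550 / 221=273.98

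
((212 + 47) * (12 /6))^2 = 268324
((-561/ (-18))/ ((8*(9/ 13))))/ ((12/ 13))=6.10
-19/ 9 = -2.11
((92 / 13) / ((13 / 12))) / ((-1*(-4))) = 276 / 169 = 1.63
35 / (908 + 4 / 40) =0.04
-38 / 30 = -19 / 15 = -1.27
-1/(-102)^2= -1/10404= -0.00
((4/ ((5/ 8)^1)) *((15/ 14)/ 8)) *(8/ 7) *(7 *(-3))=-144/ 7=-20.57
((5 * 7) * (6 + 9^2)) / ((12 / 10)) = 5075 / 2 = 2537.50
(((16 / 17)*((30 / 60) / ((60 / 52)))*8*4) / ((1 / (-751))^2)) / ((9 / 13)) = 10632217.54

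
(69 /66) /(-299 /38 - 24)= -0.03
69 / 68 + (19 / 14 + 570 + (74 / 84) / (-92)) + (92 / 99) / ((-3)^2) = 11168422333 / 19509336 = 572.47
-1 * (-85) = 85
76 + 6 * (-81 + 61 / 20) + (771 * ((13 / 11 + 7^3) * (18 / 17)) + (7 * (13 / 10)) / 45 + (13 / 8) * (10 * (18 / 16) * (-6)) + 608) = 189223496471 / 673200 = 281080.65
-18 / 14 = -9 / 7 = -1.29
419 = 419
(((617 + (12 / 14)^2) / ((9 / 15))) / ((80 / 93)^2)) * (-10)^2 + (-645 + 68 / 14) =434320147 / 3136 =138494.94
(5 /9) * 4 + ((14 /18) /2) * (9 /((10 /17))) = 1471 /180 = 8.17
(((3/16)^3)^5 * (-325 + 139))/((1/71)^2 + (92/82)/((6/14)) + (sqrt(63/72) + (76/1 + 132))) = -108054049124081896912017/9830964163500922004403559879147520 + 513033101377870320999 * sqrt(14)/39323856654003688017614239516590080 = -0.00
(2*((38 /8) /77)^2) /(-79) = -0.00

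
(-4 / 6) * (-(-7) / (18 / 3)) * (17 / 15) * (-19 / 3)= 2261 / 405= 5.58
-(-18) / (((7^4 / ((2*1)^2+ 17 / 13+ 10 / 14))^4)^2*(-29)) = -146391874890514155307008 / 150614372560584975412323119565123961770806909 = -0.00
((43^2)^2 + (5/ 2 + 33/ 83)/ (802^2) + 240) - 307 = 365024601700657/ 106771864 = 3418734.00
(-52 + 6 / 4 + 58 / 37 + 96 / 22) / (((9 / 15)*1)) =-60465 / 814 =-74.28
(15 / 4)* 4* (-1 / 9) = -5 / 3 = -1.67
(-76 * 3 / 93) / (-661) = 76 / 20491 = 0.00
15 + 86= 101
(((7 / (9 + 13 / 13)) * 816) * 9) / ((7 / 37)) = 135864 / 5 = 27172.80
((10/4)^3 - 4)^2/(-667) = -8649/42688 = -0.20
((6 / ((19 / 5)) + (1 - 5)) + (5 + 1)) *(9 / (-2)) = -306 / 19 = -16.11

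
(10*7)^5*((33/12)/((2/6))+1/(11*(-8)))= 152313437500/11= 13846676136.36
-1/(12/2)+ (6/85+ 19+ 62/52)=66619/3315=20.10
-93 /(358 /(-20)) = 930 /179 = 5.20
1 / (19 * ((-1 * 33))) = -1 / 627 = -0.00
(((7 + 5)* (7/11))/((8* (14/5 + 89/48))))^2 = 6350400/150970369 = 0.04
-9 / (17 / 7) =-63 / 17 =-3.71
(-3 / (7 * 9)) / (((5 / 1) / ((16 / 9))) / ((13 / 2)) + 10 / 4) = -104 / 6405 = -0.02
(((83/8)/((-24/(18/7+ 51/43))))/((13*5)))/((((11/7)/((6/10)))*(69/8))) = -2407/2175800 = -0.00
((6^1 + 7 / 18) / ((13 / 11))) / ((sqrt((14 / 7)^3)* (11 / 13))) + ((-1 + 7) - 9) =-0.74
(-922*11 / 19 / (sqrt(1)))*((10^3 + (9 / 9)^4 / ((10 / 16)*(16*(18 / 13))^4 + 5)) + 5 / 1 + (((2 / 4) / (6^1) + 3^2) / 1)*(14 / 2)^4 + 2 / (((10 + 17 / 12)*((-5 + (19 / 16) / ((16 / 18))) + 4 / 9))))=-3033322851484937659365091 / 249084465900636930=-12177888.49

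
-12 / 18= -2 / 3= -0.67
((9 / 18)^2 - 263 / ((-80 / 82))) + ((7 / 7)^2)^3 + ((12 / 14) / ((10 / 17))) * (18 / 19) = 1448133 / 5320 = 272.21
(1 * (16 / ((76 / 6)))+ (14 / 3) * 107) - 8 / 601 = 17148478 / 34257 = 500.58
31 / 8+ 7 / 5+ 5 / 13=2943 / 520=5.66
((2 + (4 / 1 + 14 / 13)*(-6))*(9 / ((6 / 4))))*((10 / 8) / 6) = -925 / 26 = -35.58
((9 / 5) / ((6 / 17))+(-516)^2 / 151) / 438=890087 / 220460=4.04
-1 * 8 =-8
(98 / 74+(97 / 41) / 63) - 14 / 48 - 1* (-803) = 614766353 / 764568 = 804.07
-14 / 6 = -2.33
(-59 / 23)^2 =3481 / 529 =6.58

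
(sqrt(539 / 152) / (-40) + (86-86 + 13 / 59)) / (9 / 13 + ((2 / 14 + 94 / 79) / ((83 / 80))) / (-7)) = 54298517 / 125384263-29237663 * sqrt(418) / 6460477280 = 0.34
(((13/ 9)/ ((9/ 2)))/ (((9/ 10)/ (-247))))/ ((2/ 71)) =-2279810/ 729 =-3127.31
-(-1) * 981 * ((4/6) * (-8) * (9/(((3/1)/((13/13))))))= -15696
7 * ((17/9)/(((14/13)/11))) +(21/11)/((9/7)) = 27035/198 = 136.54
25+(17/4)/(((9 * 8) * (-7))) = 50383/2016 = 24.99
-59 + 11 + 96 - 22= 26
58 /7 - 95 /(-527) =31231 /3689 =8.47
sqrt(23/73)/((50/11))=11 * sqrt(1679)/3650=0.12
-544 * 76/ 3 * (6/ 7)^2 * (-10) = 4961280/ 49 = 101250.61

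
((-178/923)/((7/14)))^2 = 126736/851929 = 0.15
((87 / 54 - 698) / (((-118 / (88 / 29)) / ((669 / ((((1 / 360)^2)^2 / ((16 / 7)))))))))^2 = 30347381644700960795802992640000000000 / 143448529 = 211555892948201377483647800000.00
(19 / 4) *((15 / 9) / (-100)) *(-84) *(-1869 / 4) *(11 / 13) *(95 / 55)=-4722963 / 1040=-4541.31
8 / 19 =0.42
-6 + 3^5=237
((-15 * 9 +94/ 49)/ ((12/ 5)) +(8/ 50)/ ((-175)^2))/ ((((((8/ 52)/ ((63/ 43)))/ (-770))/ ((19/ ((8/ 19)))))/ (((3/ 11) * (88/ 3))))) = 78898488581913/ 537500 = 146787885.73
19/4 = 4.75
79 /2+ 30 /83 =6617 /166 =39.86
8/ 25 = 0.32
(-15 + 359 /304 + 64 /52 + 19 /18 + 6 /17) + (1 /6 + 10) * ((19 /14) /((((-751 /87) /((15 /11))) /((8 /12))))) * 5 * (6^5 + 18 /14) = -13832855049705649 /244758097584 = -56516.43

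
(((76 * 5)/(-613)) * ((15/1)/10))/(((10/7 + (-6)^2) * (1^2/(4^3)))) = -127680/80303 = -1.59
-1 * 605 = -605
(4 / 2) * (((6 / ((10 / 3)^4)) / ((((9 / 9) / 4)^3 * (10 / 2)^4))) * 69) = 268272 / 390625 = 0.69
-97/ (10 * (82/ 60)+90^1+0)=-291/ 311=-0.94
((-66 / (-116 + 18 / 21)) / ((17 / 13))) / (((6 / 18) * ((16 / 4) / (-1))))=-693 / 2108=-0.33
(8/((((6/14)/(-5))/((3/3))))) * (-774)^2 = -55913760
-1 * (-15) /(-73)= -15 /73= -0.21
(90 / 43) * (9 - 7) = 180 / 43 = 4.19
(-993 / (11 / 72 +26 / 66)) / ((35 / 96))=-75499776 / 15155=-4981.84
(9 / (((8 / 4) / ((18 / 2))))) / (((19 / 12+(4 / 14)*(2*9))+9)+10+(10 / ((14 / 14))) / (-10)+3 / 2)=3402 / 2203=1.54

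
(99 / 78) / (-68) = -33 / 1768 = -0.02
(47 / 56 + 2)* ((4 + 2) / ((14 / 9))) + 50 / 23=118339 / 9016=13.13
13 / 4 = 3.25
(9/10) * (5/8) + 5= 89/16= 5.56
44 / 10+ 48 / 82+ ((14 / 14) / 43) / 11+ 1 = 580576 / 96965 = 5.99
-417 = -417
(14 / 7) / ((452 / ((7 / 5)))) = 7 / 1130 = 0.01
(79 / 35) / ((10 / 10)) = 79 / 35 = 2.26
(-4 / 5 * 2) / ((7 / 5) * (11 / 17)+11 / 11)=-68 / 81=-0.84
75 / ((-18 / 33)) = -275 / 2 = -137.50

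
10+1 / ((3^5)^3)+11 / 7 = 1162261474 / 100442349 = 11.57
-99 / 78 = -33 / 26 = -1.27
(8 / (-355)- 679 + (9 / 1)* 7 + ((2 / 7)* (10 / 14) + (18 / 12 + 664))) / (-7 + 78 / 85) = -29383157 / 3597286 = -8.17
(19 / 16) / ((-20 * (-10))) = 19 / 3200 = 0.01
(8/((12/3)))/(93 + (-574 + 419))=-0.03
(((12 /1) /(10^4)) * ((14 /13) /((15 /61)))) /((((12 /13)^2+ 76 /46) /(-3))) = -383019 /60837500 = -0.01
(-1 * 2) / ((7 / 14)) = -4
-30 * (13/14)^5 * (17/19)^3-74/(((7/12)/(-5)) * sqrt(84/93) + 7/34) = -594950616569865/1141725325552-160395 * sqrt(217)/8666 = -793.75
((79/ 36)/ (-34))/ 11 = -79/ 13464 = -0.01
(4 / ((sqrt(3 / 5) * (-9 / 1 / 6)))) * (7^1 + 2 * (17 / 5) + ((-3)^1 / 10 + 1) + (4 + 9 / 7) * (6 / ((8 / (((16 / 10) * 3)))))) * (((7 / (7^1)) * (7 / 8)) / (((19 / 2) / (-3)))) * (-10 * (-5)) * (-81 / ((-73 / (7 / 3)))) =4128.79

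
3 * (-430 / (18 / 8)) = -1720 / 3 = -573.33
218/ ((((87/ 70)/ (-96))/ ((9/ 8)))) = -549360/ 29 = -18943.45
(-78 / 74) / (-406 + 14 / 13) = 507 / 194768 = 0.00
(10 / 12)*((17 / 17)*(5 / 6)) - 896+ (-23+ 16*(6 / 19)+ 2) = -623297 / 684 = -911.25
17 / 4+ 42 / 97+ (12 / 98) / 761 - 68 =-916076535 / 14468132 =-63.32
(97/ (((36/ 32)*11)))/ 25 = 776/ 2475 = 0.31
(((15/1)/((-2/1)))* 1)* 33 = -495/2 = -247.50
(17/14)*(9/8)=153/112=1.37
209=209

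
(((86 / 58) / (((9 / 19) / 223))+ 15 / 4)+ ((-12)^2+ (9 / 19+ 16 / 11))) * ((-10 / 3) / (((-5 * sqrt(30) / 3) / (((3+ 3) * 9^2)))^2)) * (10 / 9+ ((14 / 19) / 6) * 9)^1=-51105785814297 / 2878975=-17751382.29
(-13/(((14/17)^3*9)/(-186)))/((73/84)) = 1979939/3577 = 553.52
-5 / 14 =-0.36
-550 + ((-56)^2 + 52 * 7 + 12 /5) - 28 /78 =575648 /195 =2952.04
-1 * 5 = -5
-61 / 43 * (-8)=488 / 43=11.35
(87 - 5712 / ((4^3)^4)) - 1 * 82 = 5242523 / 1048576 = 5.00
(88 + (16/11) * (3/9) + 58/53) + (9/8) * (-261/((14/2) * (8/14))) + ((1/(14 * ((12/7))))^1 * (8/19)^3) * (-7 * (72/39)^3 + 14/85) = 1149629758739837/71688513193440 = 16.04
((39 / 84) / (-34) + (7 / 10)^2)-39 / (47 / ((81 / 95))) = -4912899 / 21253400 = -0.23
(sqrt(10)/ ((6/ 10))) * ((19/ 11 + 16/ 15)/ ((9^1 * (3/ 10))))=4610 * sqrt(10)/ 2673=5.45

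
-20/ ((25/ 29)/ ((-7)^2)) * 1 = -5684/ 5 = -1136.80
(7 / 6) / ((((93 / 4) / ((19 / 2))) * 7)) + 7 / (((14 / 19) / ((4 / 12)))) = 1805 / 558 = 3.23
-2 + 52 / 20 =3 / 5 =0.60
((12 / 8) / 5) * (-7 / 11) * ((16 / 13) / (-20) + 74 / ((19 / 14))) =-706272 / 67925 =-10.40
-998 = -998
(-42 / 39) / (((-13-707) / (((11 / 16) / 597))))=77 / 44703360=0.00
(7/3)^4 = 29.64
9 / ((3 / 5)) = 15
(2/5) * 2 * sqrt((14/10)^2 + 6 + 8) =4 * sqrt(399)/25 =3.20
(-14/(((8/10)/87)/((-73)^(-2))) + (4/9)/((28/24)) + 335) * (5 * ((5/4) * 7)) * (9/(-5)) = -1125005235/42632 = -26388.75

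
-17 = -17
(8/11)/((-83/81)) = -648/913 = -0.71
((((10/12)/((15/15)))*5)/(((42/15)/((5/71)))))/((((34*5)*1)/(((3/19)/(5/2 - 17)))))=-0.00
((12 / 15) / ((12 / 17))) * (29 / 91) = 493 / 1365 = 0.36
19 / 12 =1.58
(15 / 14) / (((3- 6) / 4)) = -10 / 7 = -1.43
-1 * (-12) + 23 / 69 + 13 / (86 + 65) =12.42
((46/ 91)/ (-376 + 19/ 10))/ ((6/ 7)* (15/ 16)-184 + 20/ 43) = 3680/ 497659227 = 0.00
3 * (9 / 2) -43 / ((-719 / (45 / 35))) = 13.58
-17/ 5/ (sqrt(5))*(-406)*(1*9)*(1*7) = 434826*sqrt(5)/ 25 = 38892.02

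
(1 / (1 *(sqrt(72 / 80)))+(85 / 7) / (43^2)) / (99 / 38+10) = 3230 / 6199697+38 *sqrt(10) / 1437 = 0.08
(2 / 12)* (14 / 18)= 7 / 54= 0.13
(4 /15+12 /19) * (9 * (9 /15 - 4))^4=46761069312 /59375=787554.85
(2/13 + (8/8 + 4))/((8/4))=67/26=2.58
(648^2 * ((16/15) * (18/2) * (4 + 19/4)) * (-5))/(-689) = 255964.70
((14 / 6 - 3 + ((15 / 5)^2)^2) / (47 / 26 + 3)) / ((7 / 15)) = 6266 / 175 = 35.81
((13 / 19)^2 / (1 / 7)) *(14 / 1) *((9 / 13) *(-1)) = -11466 / 361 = -31.76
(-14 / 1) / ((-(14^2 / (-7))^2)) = 1 / 56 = 0.02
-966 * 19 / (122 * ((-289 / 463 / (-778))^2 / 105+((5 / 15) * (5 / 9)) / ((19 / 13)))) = -21379981111178710860 / 18006629678547451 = -1187.34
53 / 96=0.55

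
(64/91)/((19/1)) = 64/1729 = 0.04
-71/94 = -0.76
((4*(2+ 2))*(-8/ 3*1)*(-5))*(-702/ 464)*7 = -65520/ 29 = -2259.31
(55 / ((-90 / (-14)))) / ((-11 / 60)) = -140 / 3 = -46.67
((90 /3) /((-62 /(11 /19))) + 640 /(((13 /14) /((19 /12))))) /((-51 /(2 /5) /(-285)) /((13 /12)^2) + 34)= 325798265 /10267014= 31.73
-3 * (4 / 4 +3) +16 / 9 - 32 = -42.22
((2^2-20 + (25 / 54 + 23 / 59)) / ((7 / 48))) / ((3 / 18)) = -772144 / 1239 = -623.20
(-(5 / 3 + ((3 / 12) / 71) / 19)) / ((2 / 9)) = -80949 / 10792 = -7.50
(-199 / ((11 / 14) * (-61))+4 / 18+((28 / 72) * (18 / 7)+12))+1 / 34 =3573421 / 205326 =17.40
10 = 10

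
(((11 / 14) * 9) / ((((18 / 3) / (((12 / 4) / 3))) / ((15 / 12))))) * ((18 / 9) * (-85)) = -250.45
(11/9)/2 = 11/18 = 0.61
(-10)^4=10000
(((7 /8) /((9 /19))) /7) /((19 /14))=7 /36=0.19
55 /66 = 5 /6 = 0.83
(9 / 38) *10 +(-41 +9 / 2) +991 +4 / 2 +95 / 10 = 18399 / 19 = 968.37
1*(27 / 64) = 27 / 64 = 0.42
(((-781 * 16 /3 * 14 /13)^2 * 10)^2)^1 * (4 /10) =37467628044683145379840 /2313441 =16195627225714053.39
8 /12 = 2 /3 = 0.67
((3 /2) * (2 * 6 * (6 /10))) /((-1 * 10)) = -27 /25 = -1.08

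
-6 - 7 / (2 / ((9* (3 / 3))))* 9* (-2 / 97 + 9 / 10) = -495291 / 1940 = -255.30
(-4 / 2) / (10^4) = -1 / 5000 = -0.00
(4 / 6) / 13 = 0.05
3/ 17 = 0.18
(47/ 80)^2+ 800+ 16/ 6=15417827/ 19200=803.01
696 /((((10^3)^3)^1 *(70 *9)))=29 /26250000000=0.00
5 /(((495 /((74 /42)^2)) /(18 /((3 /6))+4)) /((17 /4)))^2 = 5.68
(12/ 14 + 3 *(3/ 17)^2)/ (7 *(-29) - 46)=-641/ 167909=-0.00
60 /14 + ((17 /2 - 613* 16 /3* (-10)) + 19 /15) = 2289517 /70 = 32707.39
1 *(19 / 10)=19 / 10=1.90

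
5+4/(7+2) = 49/9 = 5.44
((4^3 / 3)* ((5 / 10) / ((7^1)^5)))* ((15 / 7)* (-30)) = -4800 / 117649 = -0.04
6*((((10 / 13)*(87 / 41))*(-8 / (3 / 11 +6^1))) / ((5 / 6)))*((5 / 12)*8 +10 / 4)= -87.43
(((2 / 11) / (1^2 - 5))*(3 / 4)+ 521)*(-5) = -229225 / 88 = -2604.83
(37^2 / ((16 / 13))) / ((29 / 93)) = 1655121 / 464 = 3567.07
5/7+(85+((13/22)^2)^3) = 68061730063/793659328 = 85.76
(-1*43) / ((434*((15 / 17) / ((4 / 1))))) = -1462 / 3255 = -0.45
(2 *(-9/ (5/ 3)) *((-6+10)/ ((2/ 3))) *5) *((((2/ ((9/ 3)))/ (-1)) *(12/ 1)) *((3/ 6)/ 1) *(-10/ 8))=-1620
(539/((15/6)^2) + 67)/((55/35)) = 97.52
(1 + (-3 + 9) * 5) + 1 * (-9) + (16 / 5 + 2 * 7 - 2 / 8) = 779 / 20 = 38.95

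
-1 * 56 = -56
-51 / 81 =-17 / 27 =-0.63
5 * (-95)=-475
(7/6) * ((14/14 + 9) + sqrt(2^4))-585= -1706/3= -568.67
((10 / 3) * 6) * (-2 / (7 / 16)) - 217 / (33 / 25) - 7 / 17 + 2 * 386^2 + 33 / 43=50276088727 / 168861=297736.53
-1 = -1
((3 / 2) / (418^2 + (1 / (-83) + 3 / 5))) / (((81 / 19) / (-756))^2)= 1048705 / 3884502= 0.27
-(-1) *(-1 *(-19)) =19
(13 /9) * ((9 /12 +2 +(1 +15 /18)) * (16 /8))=715 /54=13.24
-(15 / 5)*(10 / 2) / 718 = -15 / 718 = -0.02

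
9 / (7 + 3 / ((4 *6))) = 24 / 19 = 1.26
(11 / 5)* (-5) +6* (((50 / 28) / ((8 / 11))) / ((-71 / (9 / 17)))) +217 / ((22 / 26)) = 182416725 / 743512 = 245.34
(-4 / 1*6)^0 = 1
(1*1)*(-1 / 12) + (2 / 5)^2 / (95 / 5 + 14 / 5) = -497 / 6540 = -0.08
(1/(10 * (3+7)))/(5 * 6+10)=1/4000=0.00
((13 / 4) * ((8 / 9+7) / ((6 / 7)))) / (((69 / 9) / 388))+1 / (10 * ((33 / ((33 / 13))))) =20368406 / 13455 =1513.82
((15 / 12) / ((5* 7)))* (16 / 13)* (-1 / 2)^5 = -1 / 728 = -0.00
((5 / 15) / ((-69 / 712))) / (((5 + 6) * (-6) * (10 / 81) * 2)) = 0.21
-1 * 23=-23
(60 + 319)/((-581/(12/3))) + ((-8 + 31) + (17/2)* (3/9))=80959/3486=23.22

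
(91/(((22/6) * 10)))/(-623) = -39/9790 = -0.00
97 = 97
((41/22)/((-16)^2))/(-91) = -41/512512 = -0.00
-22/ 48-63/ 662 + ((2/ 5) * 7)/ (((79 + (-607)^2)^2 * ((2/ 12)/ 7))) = -0.55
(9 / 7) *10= 90 / 7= 12.86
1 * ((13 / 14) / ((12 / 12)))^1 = 13 / 14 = 0.93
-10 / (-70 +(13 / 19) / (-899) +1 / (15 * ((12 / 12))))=1281075 / 8959082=0.14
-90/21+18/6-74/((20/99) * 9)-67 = -7629/70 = -108.99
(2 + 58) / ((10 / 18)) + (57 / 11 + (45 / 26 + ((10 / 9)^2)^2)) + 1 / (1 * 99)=218506219 / 1876446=116.45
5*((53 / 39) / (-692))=-265 / 26988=-0.01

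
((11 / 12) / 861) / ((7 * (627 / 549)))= 61 / 458052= 0.00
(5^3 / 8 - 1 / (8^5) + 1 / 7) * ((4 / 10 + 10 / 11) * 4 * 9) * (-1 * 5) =-292957641 / 78848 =-3715.47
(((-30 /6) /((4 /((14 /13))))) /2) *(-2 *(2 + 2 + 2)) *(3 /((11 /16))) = 5040 /143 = 35.24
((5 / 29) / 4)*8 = 10 / 29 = 0.34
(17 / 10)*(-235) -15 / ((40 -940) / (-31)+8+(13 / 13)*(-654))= -3820186 / 9563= -399.48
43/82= 0.52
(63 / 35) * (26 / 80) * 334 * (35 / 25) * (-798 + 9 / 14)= -218113857 / 1000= -218113.86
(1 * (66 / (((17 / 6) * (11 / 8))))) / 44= 72 / 187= 0.39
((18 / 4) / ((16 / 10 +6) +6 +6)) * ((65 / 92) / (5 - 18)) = -225 / 18032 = -0.01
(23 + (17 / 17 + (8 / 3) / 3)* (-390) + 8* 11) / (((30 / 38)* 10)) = -35663 / 450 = -79.25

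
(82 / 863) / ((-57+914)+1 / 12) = 984 / 8875955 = 0.00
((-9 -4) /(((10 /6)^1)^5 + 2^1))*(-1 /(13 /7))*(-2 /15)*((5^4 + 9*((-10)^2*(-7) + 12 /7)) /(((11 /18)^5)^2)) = 48932.49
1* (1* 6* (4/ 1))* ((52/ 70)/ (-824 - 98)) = -312/ 16135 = -0.02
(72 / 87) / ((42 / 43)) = 172 / 203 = 0.85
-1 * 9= -9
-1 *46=-46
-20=-20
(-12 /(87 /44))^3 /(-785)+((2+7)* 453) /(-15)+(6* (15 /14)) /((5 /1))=-36215500732 /134017555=-270.23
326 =326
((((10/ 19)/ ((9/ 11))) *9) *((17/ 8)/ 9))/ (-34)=-55/ 1368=-0.04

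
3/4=0.75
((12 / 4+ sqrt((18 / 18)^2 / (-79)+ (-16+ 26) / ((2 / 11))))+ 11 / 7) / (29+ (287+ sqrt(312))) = -3*sqrt(185887) / 982997 - 8*sqrt(78) / 87101+ 1264 / 87101+ sqrt(85794) / 12443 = 0.04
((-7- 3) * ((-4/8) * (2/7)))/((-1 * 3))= -10/21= -0.48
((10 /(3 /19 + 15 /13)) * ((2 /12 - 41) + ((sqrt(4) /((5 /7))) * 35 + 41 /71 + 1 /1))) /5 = 6181175 /69012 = 89.57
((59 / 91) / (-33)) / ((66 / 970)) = -28615 / 99099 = -0.29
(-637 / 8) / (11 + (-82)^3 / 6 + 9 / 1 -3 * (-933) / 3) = 273 / 311800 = 0.00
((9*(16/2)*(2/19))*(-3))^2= 516.96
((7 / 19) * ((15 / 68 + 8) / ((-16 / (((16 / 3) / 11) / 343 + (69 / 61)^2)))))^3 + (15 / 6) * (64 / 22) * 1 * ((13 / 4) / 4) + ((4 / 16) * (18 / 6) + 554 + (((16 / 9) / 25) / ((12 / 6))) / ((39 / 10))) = 70123697000286933665976110675438329247 / 125074828301664805536126977314652160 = 560.65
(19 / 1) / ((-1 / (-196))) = 3724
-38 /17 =-2.24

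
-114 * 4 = -456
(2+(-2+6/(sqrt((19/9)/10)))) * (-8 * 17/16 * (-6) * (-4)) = -3672 * sqrt(190)/19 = -2663.95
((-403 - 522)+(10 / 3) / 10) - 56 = -2942 / 3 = -980.67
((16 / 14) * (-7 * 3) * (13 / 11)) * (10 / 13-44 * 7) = 95856 / 11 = 8714.18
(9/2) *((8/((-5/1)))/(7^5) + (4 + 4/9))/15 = 1680664/1260525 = 1.33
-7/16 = -0.44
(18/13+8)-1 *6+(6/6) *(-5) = -21/13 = -1.62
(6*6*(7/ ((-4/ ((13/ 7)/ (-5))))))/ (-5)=-117/ 25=-4.68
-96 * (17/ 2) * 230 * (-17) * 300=957168000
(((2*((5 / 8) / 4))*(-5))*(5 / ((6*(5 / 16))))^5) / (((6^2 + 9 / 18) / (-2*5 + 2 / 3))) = 2867200 / 53217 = 53.88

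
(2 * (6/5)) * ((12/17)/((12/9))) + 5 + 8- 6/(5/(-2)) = 1417/85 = 16.67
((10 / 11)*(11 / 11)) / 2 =5 / 11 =0.45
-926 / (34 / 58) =-26854 / 17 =-1579.65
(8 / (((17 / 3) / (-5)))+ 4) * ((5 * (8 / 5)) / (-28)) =104 / 119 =0.87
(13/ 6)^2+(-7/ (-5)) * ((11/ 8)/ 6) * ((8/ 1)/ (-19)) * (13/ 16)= 125437/ 27360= 4.58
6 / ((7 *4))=3 / 14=0.21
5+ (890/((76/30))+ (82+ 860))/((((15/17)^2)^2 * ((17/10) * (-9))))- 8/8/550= -1707204187/12696750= -134.46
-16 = -16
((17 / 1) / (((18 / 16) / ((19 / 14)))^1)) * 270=38760 / 7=5537.14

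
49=49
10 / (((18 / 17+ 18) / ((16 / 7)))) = 680 / 567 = 1.20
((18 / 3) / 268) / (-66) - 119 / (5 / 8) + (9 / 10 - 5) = -573387 / 2948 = -194.50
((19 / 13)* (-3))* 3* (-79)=13509 / 13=1039.15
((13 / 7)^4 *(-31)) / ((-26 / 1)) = 68107 / 4802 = 14.18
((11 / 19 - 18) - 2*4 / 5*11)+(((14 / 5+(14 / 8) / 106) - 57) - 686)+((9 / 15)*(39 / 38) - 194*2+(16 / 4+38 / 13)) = -121030555 / 104728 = -1155.67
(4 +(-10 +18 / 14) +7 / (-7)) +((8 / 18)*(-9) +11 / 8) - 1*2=-579 / 56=-10.34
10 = 10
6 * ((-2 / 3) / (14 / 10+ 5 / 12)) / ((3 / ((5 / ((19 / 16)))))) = -6400 / 2071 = -3.09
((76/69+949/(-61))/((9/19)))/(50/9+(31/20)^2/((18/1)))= -924844000/172404849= -5.36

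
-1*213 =-213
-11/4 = -2.75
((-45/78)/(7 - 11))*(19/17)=285/1768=0.16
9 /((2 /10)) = 45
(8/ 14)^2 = 0.33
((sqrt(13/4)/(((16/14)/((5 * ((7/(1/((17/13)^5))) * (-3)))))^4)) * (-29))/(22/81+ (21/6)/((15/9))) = -819467782026014658860012779585086740625 * sqrt(13)/8796409473276028258650165248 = -335890810410.98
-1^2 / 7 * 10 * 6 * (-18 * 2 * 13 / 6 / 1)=4680 / 7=668.57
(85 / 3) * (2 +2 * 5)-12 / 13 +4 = 343.08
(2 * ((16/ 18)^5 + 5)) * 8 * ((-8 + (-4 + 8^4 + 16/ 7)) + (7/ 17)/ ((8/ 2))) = 364585699756/ 1003833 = 363193.58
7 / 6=1.17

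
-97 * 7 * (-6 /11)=4074 /11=370.36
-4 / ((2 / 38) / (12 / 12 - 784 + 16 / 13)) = 772388 / 13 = 59414.46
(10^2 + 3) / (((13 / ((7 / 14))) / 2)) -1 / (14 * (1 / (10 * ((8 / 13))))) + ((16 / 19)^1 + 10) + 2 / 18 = 286894 / 15561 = 18.44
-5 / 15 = -1 / 3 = -0.33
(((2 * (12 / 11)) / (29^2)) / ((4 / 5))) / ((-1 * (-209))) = 30 / 1933459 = 0.00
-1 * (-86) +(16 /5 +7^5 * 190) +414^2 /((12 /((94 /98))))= 785744209 /245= 3207119.22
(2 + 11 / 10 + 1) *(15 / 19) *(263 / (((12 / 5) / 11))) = 593065 / 152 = 3901.74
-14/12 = -7/6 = -1.17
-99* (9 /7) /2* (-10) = 4455 /7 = 636.43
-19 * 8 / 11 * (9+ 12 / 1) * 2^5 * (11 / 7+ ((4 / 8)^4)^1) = -166896 / 11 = -15172.36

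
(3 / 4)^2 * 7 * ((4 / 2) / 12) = 21 / 32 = 0.66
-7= -7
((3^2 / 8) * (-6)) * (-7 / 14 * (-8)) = -27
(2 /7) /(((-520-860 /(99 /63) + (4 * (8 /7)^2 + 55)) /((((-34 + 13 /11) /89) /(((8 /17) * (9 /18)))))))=42959 /96618222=0.00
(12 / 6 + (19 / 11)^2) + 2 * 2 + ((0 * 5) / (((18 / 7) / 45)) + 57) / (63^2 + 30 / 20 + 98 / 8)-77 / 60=892245973 / 115659060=7.71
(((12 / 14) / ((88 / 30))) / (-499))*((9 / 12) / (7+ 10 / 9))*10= -6075 / 11219516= -0.00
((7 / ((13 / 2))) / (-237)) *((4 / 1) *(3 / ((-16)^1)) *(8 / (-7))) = -4 / 1027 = -0.00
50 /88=25 /44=0.57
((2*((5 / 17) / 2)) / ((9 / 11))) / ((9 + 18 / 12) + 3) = 0.03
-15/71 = -0.21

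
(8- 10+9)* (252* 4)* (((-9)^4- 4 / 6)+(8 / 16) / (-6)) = 46289124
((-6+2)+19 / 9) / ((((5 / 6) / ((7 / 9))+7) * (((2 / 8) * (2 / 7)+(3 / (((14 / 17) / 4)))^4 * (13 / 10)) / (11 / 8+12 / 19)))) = -435721475 / 54381241509858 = -0.00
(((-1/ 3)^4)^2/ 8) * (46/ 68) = 23/ 1784592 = 0.00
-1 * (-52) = 52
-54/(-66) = 9/11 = 0.82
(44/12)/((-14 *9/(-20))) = 110/189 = 0.58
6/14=3/7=0.43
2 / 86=1 / 43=0.02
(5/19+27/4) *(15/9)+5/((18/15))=1205/76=15.86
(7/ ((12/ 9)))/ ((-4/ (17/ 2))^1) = -357/ 32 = -11.16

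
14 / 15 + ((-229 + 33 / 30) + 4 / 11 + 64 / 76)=-1415521 / 6270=-225.76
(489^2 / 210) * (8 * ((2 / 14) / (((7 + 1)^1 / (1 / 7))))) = 79707 / 3430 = 23.24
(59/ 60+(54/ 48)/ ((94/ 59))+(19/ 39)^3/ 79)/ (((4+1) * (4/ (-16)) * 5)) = -29794100659/ 110125723500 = -0.27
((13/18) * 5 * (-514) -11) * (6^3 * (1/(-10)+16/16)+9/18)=-16375498/45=-363899.96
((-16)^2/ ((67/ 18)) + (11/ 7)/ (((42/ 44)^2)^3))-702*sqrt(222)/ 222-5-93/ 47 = 120757976520856/ 1890542605203-117*sqrt(222)/ 37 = 16.76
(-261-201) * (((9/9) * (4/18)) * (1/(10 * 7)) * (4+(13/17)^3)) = -160226/24565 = -6.52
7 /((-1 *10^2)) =-7 /100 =-0.07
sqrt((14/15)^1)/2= sqrt(210)/30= 0.48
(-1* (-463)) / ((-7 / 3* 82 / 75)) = -104175 / 574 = -181.49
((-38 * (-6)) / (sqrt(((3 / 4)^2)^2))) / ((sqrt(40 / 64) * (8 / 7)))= 2128 * sqrt(10) / 15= 448.62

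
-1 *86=-86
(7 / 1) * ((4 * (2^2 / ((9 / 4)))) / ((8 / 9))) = 56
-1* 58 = -58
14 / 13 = 1.08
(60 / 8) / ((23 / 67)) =1005 / 46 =21.85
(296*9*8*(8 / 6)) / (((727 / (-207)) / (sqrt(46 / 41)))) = -5882112*sqrt(1886) / 29807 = -8570.10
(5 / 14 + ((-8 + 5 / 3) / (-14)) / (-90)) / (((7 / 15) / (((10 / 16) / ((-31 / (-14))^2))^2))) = 1630475 / 132987024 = 0.01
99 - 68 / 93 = 9139 / 93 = 98.27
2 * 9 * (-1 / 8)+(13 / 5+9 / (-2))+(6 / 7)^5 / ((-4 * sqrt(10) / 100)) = -83 / 20 - 19440 * sqrt(10) / 16807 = -7.81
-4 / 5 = -0.80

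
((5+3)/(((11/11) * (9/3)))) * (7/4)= 14/3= 4.67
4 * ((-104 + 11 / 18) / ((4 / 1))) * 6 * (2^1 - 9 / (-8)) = -46525 / 24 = -1938.54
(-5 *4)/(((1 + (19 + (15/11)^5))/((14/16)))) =-1127357/1592158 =-0.71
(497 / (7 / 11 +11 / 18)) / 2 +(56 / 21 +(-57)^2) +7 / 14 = 5114929 / 1482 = 3451.37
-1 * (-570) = 570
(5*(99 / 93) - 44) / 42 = -1199 / 1302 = -0.92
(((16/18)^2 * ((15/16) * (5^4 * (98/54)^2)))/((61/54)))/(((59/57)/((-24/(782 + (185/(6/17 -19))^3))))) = 290638767609400000/1806442219714221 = 160.89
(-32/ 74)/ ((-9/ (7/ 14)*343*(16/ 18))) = 0.00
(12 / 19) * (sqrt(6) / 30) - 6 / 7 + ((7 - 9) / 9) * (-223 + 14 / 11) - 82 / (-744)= 2 * sqrt(6) / 95 + 1389973 / 28644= 48.58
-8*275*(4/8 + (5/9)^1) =-2322.22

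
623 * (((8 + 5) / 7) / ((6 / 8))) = 4628 / 3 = 1542.67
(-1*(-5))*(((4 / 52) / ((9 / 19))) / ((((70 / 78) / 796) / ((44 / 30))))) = 332728 / 315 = 1056.28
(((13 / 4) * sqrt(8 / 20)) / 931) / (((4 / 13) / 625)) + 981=21125 * sqrt(10) / 14896 + 981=985.48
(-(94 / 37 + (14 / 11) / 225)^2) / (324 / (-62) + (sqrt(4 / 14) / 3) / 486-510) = 36170993693952 * sqrt(14) / 15115662233672275446875 + 1571912043114276864 / 124922828377456821875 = 0.01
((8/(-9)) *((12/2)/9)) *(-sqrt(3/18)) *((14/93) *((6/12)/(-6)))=-28 *sqrt(6)/22599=-0.00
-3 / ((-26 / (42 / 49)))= 9 / 91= 0.10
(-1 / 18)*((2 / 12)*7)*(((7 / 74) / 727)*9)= -0.00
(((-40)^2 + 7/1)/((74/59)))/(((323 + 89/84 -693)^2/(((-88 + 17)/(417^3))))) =-2638835416/286311346625778429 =-0.00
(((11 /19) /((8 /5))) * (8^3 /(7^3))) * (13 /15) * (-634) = -5802368 /19551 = -296.78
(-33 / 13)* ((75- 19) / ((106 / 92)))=-85008 / 689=-123.38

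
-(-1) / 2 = 1 / 2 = 0.50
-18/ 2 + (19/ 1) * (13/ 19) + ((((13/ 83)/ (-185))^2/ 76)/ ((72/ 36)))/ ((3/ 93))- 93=-3189578060961/ 35837955800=-89.00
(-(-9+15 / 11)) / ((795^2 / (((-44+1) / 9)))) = -1204 / 20856825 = -0.00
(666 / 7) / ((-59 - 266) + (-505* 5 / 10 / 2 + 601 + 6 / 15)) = 4440 / 7007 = 0.63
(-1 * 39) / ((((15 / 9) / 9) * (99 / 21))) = -44.67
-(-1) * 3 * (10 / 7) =30 / 7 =4.29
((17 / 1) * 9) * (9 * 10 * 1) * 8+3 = 110163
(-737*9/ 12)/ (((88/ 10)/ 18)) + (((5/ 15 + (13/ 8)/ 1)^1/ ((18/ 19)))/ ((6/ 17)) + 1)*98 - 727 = -1536605/ 1296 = -1185.65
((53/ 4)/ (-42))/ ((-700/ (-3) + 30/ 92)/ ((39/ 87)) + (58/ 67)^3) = -4766191261/ 7884660449204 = -0.00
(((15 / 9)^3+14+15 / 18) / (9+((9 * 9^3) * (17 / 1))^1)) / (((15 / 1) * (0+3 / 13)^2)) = 177619 / 813170340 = 0.00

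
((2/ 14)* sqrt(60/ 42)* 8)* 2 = 16* sqrt(70)/ 49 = 2.73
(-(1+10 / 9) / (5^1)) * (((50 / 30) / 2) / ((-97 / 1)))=19 / 5238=0.00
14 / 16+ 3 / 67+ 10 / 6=4159 / 1608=2.59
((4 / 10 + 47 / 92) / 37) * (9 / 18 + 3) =2933 / 34040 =0.09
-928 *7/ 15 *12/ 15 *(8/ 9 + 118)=-5560576/ 135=-41189.45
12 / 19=0.63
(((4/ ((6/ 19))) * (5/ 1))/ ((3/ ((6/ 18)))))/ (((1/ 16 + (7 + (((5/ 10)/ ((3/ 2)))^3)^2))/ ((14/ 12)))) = 1.16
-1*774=-774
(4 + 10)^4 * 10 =384160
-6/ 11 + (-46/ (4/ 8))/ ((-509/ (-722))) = -733718/ 5599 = -131.04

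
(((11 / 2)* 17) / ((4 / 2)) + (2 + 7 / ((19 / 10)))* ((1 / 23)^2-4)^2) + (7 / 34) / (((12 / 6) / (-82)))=46702094695 / 361554572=129.17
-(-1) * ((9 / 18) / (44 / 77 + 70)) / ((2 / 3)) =21 / 1976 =0.01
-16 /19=-0.84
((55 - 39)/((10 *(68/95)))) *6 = 228/17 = 13.41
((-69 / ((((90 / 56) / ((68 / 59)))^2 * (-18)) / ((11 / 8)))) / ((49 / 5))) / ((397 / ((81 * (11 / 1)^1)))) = 12868592 / 20729355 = 0.62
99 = 99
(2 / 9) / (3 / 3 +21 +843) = 2 / 7785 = 0.00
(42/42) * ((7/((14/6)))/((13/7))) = 21/13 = 1.62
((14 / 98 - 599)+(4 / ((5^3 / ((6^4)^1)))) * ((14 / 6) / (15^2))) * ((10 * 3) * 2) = -157087104 / 4375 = -35905.62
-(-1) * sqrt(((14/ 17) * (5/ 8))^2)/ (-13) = -35/ 884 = -0.04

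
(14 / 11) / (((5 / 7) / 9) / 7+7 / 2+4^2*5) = 12348 / 810227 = 0.02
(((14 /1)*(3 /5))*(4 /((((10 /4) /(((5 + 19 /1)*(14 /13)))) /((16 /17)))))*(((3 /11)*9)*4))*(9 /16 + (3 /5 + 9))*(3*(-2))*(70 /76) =-208167128064 /1154725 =-180274.20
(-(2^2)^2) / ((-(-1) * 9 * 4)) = -4 / 9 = -0.44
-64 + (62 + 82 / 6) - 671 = -1978 / 3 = -659.33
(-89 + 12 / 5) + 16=-70.60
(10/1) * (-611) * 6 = -36660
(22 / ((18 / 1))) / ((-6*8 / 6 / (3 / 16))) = -11 / 384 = -0.03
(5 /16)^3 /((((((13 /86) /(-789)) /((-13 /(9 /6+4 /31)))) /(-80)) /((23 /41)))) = -15118719375 /265024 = -57046.60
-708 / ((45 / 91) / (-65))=93062.67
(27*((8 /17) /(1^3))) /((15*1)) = 72 /85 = 0.85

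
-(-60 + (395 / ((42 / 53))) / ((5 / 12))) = -7954 / 7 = -1136.29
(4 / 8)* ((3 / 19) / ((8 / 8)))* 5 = 15 / 38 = 0.39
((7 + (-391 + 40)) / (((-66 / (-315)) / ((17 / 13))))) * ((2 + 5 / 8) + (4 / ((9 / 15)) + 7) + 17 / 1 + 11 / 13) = -272505835 / 3718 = -73293.66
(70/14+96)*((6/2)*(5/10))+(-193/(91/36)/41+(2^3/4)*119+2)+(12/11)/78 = 31983395/82082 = 389.65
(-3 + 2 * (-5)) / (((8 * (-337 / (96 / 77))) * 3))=52 / 25949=0.00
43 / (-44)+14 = 573 / 44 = 13.02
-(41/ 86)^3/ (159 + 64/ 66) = -2274393/ 3357739624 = -0.00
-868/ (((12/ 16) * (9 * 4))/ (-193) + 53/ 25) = -2094050/ 4777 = -438.36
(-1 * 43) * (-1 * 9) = 387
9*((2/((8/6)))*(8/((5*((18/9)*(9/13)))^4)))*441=1399489/67500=20.73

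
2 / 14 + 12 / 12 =8 / 7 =1.14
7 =7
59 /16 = 3.69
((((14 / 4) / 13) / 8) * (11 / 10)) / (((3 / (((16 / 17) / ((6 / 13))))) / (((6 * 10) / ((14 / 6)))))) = 11 / 17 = 0.65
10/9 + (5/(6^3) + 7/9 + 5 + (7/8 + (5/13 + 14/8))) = 6965/702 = 9.92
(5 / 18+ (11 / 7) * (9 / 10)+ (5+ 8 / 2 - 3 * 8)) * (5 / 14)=-2096 / 441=-4.75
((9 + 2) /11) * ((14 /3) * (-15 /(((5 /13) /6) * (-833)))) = 156 /119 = 1.31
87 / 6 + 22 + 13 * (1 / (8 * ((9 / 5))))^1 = 2693 / 72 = 37.40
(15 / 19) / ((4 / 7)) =105 / 76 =1.38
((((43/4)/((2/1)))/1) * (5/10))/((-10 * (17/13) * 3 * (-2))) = 559/16320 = 0.03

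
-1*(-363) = 363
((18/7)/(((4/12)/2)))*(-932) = -100656/7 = -14379.43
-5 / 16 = -0.31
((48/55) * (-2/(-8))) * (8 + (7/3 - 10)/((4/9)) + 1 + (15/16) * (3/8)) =-3033/1760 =-1.72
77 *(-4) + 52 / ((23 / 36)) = -5212 / 23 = -226.61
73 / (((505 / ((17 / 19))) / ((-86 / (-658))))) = 0.02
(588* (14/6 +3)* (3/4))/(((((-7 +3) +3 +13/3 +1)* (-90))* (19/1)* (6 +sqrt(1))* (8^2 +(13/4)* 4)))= -8/13585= -0.00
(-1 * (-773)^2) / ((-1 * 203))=2943.49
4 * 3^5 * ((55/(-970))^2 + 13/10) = 59593077/47045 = 1266.72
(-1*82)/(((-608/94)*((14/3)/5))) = 13.58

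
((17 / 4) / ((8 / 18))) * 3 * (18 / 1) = 4131 / 8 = 516.38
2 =2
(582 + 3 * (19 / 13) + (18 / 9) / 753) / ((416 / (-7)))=-40181015 / 4072224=-9.87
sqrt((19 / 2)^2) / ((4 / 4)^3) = 19 / 2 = 9.50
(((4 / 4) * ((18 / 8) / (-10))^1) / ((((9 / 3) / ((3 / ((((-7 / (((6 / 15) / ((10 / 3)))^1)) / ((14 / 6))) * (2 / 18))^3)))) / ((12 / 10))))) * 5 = 19683 / 312500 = 0.06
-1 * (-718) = 718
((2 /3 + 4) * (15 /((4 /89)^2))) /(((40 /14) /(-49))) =-19018321 /32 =-594322.53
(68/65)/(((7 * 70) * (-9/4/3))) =-136/47775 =-0.00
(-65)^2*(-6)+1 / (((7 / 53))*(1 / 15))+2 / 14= -176654 / 7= -25236.29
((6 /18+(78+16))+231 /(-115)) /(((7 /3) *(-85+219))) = 15926 /53935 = 0.30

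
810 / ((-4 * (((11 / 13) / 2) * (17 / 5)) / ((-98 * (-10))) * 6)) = -22993.32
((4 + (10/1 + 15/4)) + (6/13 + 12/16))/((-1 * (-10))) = 493/260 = 1.90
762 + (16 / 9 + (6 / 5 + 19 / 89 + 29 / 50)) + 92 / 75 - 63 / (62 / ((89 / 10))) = 1882076519 / 2483100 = 757.95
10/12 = 0.83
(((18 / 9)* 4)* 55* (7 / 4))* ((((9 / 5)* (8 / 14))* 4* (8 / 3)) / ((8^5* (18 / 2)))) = 11 / 384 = 0.03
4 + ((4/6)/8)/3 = 145/36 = 4.03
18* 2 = 36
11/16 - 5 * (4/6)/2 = -47/48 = -0.98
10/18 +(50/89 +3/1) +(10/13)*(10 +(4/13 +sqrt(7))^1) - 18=-805940/135369 +10*sqrt(7)/13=-3.92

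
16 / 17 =0.94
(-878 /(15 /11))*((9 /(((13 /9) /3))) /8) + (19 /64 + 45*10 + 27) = -1027.12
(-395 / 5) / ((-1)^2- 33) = 79 / 32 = 2.47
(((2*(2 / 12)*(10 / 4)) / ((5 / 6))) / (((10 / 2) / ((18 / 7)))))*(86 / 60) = 129 / 175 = 0.74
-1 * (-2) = 2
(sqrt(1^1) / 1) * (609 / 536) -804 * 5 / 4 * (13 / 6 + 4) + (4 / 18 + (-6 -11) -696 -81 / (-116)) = -966463585 / 139896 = -6908.44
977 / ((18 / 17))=16609 / 18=922.72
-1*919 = -919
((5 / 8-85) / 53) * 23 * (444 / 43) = -1723275 / 4558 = -378.08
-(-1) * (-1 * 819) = -819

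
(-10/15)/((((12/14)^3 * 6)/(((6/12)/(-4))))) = 343/15552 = 0.02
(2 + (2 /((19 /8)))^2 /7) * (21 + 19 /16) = 942525 /20216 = 46.62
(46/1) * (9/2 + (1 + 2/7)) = 1863/7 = 266.14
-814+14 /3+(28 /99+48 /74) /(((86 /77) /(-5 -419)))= -1162.95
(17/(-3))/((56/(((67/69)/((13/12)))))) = -1139/12558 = -0.09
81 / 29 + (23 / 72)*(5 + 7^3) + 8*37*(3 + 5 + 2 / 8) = 2555.96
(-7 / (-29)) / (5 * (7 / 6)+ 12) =0.01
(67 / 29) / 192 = 67 / 5568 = 0.01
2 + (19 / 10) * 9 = 191 / 10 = 19.10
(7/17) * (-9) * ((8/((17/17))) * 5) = -2520/17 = -148.24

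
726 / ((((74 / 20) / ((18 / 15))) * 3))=2904 / 37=78.49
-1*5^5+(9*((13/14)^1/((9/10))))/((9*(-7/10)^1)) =-1378775/441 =-3126.47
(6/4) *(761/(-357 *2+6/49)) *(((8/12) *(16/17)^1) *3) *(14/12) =-522046/148665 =-3.51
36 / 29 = 1.24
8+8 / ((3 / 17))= 160 / 3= 53.33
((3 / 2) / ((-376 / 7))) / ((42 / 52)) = -13 / 376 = -0.03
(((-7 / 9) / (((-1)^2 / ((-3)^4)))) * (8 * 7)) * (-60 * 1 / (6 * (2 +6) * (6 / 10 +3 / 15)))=11025 / 2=5512.50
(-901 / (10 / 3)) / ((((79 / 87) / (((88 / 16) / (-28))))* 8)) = 2586771 / 353920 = 7.31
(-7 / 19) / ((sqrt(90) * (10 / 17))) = -119 * sqrt(10) / 5700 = -0.07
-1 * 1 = -1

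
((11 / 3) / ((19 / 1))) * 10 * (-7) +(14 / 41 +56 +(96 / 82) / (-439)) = 43941164 / 1025943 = 42.83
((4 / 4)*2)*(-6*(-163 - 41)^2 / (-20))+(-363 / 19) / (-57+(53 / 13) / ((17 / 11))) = 28498954683 / 1141330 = 24969.95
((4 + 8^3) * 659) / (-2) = -170022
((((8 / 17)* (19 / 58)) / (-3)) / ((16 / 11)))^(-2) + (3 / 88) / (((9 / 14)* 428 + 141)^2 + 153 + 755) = 2388352661563065 / 2980812756328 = 801.24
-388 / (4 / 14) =-1358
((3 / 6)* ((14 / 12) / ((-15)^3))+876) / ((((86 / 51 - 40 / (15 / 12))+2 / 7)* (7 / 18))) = -603125881 / 8040000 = -75.02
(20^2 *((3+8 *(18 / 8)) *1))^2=70560000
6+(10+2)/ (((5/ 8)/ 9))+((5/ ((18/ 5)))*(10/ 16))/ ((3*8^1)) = 3090289/ 17280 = 178.84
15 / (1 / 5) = 75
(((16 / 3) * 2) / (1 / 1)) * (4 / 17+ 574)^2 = 1016497536 / 289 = 3517292.51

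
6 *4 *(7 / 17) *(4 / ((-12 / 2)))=-112 / 17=-6.59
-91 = -91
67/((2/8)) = 268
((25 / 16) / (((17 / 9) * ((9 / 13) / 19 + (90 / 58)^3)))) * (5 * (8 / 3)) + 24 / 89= 3.19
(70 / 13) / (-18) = -35 / 117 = -0.30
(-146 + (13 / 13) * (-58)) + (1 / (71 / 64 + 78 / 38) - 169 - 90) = -1779019 / 3845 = -462.68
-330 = -330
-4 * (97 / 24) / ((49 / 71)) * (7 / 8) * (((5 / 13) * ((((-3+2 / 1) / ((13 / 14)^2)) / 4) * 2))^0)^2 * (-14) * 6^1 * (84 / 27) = 48209 / 9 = 5356.56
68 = 68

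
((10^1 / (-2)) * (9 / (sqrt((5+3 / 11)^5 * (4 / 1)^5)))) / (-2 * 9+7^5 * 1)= -5445 * sqrt(638) / 104823531776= -0.00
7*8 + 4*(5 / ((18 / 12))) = 208 / 3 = 69.33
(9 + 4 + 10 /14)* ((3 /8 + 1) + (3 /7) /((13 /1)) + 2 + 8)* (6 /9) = 66440 /637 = 104.30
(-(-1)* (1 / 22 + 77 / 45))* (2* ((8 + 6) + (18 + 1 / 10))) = 186073 / 1650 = 112.77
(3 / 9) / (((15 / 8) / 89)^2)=506944 / 675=751.03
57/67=0.85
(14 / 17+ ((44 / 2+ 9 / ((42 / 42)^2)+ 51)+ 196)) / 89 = 3.13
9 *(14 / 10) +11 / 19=1252 / 95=13.18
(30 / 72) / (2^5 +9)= 5 / 492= 0.01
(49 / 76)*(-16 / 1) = -196 / 19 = -10.32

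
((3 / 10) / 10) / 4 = 3 / 400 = 0.01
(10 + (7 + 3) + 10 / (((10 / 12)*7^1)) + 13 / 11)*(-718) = -1265834 / 77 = -16439.40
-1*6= -6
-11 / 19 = -0.58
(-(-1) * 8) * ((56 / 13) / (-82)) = -224 / 533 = -0.42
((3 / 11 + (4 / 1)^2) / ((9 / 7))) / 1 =1253 / 99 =12.66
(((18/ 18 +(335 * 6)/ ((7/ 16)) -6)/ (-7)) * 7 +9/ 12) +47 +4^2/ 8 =-127107/ 28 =-4539.54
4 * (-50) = -200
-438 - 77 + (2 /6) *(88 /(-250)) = -193169 /375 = -515.12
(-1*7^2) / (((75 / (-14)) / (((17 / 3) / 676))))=5831 / 76050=0.08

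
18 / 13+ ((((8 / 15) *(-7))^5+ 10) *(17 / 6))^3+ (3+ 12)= -1279177339171884189053982781568 / 153700755523681640625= -8322518225.84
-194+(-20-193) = -407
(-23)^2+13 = 542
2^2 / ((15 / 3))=4 / 5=0.80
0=0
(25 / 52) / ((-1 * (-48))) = 25 / 2496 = 0.01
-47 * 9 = -423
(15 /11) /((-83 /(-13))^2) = 2535 /75779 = 0.03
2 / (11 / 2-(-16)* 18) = 4 / 587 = 0.01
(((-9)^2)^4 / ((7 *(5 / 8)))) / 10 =172186884 / 175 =983925.05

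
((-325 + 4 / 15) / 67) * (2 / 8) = -4871 / 4020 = -1.21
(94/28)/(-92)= -47/1288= -0.04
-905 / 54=-16.76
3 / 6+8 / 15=1.03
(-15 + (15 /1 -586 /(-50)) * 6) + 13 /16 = 58453 /400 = 146.13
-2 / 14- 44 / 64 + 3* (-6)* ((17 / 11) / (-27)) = 739 / 3696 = 0.20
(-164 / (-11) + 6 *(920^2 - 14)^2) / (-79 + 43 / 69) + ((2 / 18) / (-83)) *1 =-609243043524155797 / 11109384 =-54840398308.69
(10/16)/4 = 5/32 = 0.16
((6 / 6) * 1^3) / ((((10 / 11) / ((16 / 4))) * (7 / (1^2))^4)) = 22 / 12005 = 0.00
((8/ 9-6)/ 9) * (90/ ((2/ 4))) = -920/ 9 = -102.22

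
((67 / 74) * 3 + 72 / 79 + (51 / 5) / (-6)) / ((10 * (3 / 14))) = 197204 / 219225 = 0.90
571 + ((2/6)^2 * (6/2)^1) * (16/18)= 15425/27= 571.30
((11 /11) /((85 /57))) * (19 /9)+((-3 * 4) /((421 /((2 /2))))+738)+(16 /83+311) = 9361155908 /8910465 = 1050.58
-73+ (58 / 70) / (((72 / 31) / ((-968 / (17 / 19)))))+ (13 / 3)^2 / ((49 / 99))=-15781877 / 37485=-421.02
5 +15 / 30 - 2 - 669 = -1331 / 2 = -665.50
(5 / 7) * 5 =25 / 7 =3.57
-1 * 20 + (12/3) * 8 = 12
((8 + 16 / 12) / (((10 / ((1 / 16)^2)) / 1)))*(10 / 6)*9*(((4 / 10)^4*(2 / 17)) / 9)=7 / 382500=0.00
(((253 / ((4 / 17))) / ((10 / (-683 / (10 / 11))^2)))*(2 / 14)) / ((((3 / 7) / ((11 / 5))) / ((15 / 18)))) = 2670477390559 / 72000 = 37089963.76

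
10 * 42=420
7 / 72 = 0.10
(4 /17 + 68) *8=9280 /17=545.88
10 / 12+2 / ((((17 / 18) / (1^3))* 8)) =56 / 51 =1.10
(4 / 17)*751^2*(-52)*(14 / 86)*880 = -722643201280 / 731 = -988567990.81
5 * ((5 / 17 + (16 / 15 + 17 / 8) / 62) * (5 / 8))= 218555 / 202368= 1.08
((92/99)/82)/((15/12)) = 184/20295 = 0.01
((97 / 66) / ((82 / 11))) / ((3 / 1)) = 97 / 1476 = 0.07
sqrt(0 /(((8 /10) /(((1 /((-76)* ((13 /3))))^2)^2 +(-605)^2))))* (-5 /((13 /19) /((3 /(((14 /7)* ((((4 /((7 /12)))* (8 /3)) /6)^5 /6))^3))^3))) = 0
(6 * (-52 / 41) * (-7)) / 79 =2184 / 3239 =0.67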